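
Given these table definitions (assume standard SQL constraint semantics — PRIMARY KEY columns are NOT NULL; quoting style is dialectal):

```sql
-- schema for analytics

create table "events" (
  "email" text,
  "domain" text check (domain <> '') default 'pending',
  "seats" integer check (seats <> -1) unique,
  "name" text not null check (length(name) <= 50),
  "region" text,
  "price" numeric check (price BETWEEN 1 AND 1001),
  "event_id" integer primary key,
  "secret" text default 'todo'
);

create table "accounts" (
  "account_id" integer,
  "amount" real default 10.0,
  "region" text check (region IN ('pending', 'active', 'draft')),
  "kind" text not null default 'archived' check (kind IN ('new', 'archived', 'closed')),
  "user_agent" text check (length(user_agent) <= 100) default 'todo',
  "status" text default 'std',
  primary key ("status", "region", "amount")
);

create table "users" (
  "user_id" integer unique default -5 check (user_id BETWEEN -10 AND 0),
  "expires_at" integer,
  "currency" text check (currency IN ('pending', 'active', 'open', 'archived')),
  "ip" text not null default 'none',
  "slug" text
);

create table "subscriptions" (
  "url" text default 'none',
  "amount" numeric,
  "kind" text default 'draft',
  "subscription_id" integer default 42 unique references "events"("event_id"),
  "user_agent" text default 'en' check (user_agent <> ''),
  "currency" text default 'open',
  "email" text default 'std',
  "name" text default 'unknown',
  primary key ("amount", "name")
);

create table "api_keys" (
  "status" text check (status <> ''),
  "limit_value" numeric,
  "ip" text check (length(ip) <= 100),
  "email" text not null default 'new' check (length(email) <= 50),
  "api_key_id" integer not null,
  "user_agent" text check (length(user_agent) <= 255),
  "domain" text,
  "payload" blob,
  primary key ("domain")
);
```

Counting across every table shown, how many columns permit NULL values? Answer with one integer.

23

events: 6 nullable (email, domain, seats, region, price, secret — PK (event_id) and explicit NOT NULL columns excluded).
accounts: 2 nullable (account_id, user_agent — PK (status, region, amount) and explicit NOT NULL columns excluded).
users: 4 nullable (user_id, expires_at, currency, slug — PK none and explicit NOT NULL columns excluded).
subscriptions: 6 nullable (url, kind, subscription_id, user_agent, currency, email — PK (amount, name) and explicit NOT NULL columns excluded).
api_keys: 5 nullable (status, limit_value, ip, user_agent, payload — PK (domain) and explicit NOT NULL columns excluded).
Total: 6 + 2 + 4 + 6 + 5 = 23.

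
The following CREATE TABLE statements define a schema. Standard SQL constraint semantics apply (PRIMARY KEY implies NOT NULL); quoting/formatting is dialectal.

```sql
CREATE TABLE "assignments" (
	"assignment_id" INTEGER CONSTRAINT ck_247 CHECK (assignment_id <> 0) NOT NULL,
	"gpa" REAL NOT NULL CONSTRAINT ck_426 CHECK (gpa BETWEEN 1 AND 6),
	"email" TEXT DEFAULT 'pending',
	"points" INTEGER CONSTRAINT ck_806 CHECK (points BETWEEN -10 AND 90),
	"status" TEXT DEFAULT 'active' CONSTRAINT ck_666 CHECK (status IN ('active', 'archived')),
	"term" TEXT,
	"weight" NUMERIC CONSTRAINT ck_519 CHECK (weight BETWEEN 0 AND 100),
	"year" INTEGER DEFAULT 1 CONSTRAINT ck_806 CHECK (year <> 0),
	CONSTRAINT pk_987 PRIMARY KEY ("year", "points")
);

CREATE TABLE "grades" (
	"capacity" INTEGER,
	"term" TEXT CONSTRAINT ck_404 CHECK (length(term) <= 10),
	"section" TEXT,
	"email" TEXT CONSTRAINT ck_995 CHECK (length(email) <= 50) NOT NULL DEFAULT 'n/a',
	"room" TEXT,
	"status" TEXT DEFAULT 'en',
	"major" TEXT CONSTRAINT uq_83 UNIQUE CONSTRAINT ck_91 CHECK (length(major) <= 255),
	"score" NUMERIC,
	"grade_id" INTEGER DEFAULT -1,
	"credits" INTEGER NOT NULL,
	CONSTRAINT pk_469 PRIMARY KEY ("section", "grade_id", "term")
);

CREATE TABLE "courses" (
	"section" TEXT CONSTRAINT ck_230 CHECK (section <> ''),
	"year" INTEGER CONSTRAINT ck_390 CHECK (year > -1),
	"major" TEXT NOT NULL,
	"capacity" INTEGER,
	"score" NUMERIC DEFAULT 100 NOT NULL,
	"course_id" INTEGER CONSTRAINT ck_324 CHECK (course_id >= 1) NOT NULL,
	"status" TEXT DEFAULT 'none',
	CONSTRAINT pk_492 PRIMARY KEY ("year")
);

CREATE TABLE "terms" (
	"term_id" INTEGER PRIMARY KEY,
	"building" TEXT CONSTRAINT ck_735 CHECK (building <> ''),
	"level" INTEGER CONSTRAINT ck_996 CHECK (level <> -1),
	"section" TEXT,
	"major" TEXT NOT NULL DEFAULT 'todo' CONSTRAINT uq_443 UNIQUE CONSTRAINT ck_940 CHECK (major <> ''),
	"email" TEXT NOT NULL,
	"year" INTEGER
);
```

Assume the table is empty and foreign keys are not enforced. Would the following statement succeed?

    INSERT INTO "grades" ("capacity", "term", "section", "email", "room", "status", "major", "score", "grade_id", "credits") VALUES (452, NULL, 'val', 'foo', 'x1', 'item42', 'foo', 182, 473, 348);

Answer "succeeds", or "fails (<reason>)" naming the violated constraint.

term is explicitly set to NULL, but term is part of the PRIMARY KEY (implied NOT NULL).

fails (NOT NULL on term)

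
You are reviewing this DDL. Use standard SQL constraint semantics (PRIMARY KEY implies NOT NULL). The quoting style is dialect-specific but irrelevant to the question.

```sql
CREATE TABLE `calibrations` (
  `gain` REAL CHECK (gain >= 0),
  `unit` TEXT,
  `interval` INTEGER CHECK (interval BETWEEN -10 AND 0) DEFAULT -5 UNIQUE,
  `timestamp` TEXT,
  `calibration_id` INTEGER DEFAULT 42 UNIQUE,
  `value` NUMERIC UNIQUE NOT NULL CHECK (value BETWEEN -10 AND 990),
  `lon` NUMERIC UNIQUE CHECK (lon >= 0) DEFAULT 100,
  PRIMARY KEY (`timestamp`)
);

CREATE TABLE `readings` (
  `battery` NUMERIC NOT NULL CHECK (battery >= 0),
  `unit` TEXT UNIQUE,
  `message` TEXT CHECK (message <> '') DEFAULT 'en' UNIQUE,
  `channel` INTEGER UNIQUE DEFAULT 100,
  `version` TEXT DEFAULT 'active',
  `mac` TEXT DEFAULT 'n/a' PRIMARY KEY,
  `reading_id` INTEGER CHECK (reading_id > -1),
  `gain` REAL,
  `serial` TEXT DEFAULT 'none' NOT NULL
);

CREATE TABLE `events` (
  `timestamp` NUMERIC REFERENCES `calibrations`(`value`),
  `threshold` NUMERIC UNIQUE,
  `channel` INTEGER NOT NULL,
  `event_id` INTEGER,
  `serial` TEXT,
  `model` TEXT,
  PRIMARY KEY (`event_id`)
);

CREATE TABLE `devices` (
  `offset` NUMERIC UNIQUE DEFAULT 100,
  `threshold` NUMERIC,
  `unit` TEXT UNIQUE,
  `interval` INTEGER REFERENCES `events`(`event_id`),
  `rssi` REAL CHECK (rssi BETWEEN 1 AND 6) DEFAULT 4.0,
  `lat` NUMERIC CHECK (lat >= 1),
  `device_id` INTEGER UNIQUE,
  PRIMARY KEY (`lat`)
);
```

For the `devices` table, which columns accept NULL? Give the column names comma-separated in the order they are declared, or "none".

offset, threshold, unit, interval, rssi, device_id

- offset: UNIQUE does not imply NOT NULL → nullable.
- threshold: no NOT NULL constraint applies → nullable.
- unit: UNIQUE does not imply NOT NULL → nullable.
- interval: a foreign key column may be NULL unless separately constrained → nullable.
- rssi: CHECK does not forbid NULL (a CHECK constraint passes when its expression is NULL) → nullable.
- lat: part of the PRIMARY KEY, which implies NOT NULL → not nullable.
- device_id: UNIQUE does not imply NOT NULL → nullable.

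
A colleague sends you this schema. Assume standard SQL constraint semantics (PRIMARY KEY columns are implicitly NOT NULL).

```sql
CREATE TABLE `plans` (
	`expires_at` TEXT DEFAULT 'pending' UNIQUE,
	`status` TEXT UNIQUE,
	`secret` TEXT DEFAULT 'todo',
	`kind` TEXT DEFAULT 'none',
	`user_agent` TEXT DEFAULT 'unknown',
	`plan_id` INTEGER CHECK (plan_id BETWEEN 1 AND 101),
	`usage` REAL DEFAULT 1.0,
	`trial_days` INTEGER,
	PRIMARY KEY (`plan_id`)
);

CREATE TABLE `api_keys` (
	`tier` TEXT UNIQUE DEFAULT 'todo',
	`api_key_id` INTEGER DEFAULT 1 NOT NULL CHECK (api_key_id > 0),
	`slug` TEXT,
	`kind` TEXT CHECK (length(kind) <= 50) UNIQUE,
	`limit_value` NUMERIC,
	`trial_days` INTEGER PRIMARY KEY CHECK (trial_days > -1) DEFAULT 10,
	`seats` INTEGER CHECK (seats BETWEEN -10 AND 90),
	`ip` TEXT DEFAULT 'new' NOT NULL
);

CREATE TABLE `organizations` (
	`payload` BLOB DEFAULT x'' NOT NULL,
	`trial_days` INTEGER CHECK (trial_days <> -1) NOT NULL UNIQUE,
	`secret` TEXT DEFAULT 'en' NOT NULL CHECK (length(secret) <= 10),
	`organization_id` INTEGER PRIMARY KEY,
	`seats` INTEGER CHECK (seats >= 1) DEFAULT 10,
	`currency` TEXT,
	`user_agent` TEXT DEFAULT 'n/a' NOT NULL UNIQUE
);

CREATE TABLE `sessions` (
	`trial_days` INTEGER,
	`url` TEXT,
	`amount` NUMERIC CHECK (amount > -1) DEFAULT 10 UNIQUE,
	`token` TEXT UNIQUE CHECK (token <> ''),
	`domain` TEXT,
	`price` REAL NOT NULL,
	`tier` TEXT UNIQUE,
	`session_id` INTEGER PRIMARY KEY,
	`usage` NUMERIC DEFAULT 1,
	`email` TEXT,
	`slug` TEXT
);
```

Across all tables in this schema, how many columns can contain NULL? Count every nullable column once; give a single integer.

plans: 7 nullable (expires_at, status, secret, kind, user_agent, usage, trial_days — PK (plan_id) and explicit NOT NULL columns excluded).
api_keys: 5 nullable (tier, slug, kind, limit_value, seats — PK (trial_days) and explicit NOT NULL columns excluded).
organizations: 2 nullable (seats, currency — PK (organization_id) and explicit NOT NULL columns excluded).
sessions: 9 nullable (trial_days, url, amount, token, domain, tier, usage, email, slug — PK (session_id) and explicit NOT NULL columns excluded).
Total: 7 + 5 + 2 + 9 = 23.

23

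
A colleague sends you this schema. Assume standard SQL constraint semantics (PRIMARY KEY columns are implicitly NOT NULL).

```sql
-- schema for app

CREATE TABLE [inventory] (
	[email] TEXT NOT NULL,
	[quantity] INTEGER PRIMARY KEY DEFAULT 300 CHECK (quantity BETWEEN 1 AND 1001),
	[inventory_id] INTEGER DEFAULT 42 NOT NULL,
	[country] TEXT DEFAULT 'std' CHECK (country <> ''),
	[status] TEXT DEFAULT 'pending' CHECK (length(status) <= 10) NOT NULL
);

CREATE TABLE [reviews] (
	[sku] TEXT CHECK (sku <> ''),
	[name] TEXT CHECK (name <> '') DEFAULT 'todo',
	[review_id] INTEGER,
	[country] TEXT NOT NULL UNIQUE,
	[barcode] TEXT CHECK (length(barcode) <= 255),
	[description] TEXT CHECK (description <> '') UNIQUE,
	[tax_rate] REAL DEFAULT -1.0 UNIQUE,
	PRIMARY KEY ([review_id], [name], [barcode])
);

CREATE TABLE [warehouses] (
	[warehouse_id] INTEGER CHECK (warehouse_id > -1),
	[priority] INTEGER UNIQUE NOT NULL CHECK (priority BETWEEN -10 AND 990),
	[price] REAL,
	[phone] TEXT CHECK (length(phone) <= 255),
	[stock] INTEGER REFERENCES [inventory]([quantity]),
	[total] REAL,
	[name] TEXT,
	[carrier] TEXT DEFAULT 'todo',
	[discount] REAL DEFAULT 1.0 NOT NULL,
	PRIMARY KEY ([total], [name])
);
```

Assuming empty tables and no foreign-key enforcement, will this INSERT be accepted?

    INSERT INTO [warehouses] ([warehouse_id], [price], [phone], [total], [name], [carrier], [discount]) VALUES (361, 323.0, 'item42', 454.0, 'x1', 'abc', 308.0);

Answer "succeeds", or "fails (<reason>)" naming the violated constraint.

priority is omitted from the column list and has no DEFAULT, so it would receive NULL.
But priority is declared NOT NULL.

fails (NOT NULL on priority)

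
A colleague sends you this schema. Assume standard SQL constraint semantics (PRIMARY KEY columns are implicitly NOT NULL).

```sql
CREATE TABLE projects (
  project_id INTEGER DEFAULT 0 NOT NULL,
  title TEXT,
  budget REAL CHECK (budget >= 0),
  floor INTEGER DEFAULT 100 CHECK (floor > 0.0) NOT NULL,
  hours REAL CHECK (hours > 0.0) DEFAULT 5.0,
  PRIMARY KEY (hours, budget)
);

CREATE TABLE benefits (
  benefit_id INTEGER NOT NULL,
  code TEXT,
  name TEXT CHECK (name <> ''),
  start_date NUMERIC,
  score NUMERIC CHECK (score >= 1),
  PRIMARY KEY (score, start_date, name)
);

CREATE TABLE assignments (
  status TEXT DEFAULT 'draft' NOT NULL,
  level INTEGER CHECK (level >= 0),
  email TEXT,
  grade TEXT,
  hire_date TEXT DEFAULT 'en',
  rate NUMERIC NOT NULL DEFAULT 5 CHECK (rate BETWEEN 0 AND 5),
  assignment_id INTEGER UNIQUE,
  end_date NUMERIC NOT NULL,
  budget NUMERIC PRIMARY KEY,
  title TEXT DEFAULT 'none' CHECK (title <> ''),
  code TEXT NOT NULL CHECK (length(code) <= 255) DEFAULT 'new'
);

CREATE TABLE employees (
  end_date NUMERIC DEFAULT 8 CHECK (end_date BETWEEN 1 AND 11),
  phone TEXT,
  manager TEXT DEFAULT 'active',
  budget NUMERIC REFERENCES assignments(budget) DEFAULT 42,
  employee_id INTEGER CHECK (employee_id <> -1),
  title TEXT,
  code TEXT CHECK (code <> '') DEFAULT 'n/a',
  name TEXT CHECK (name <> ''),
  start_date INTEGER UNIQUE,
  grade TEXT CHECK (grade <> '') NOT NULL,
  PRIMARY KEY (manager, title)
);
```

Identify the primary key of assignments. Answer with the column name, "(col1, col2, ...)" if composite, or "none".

budget

budget is declared PRIMARY KEY inline on the column.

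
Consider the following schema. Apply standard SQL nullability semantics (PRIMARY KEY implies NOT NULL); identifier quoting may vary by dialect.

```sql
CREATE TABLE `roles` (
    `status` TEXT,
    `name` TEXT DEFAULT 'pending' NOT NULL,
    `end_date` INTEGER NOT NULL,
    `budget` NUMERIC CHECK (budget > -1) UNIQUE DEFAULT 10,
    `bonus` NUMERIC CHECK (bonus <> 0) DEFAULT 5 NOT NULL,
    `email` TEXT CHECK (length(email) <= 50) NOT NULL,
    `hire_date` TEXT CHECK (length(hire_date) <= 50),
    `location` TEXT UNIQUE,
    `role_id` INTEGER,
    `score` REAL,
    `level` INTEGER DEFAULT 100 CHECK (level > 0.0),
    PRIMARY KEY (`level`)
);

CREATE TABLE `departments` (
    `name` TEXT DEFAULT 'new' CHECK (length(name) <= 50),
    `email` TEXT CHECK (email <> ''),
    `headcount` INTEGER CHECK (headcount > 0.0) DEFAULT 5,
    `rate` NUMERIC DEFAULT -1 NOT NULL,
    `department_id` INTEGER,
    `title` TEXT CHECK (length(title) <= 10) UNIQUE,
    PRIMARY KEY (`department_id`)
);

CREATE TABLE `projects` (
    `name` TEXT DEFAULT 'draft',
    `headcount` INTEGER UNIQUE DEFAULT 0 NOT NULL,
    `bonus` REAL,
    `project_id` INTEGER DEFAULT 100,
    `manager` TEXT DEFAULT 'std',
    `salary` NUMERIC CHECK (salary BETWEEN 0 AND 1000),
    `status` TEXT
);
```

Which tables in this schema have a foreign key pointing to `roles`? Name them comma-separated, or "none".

No REFERENCES clause anywhere in the schema names roles.

none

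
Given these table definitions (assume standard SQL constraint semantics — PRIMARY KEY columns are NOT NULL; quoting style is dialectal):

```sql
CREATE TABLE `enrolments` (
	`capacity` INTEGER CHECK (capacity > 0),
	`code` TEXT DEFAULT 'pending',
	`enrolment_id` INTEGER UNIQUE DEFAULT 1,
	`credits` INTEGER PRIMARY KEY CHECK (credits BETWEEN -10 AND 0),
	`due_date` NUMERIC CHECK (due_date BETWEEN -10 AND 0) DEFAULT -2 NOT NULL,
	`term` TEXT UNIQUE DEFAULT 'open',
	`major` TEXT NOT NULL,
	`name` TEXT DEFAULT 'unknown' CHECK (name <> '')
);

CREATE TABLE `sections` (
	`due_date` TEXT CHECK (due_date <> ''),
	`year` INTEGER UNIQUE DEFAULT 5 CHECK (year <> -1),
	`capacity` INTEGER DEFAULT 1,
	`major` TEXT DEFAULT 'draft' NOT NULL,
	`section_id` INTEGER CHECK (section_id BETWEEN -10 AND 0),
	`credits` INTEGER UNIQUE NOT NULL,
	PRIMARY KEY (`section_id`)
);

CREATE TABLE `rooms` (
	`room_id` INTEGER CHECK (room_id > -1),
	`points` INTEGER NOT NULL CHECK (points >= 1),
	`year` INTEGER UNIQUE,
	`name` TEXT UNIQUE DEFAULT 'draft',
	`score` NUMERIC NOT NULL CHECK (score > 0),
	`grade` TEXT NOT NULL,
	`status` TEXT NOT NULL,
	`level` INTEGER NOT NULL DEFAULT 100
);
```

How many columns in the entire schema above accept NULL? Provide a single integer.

enrolments: 5 nullable (capacity, code, enrolment_id, term, name — PK (credits) and explicit NOT NULL columns excluded).
sections: 3 nullable (due_date, year, capacity — PK (section_id) and explicit NOT NULL columns excluded).
rooms: 3 nullable (room_id, year, name — PK none and explicit NOT NULL columns excluded).
Total: 5 + 3 + 3 = 11.

11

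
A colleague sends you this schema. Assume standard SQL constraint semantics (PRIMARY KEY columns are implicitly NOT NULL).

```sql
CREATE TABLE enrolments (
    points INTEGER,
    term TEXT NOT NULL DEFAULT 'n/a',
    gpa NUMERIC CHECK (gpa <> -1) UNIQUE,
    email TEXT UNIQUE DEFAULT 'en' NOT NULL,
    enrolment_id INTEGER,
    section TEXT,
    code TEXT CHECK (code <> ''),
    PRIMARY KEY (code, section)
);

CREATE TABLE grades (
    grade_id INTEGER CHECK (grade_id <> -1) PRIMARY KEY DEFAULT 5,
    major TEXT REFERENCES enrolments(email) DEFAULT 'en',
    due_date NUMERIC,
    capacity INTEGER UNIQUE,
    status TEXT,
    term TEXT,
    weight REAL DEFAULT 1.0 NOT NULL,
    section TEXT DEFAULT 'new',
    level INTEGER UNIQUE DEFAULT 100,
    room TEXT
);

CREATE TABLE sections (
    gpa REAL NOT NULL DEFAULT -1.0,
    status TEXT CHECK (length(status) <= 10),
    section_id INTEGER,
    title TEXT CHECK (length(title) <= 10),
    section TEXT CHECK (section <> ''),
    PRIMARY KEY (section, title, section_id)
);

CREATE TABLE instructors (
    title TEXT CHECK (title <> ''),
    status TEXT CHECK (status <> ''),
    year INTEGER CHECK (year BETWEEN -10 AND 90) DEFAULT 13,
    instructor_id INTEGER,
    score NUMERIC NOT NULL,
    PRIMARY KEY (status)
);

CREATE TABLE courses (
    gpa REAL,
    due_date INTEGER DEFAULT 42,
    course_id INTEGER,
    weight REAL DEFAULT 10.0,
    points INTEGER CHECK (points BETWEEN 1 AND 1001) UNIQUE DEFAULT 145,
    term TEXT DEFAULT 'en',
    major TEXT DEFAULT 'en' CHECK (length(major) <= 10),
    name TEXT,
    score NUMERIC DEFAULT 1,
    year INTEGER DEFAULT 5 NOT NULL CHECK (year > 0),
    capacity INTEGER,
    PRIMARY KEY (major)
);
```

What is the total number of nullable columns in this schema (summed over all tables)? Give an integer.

24

enrolments: 3 nullable (points, gpa, enrolment_id — PK (code, section) and explicit NOT NULL columns excluded).
grades: 8 nullable (major, due_date, capacity, status, term, section, level, room — PK (grade_id) and explicit NOT NULL columns excluded).
sections: 1 nullable (status — PK (section, title, section_id) and explicit NOT NULL columns excluded).
instructors: 3 nullable (title, year, instructor_id — PK (status) and explicit NOT NULL columns excluded).
courses: 9 nullable (gpa, due_date, course_id, weight, points, term, name, score, capacity — PK (major) and explicit NOT NULL columns excluded).
Total: 3 + 8 + 1 + 3 + 9 = 24.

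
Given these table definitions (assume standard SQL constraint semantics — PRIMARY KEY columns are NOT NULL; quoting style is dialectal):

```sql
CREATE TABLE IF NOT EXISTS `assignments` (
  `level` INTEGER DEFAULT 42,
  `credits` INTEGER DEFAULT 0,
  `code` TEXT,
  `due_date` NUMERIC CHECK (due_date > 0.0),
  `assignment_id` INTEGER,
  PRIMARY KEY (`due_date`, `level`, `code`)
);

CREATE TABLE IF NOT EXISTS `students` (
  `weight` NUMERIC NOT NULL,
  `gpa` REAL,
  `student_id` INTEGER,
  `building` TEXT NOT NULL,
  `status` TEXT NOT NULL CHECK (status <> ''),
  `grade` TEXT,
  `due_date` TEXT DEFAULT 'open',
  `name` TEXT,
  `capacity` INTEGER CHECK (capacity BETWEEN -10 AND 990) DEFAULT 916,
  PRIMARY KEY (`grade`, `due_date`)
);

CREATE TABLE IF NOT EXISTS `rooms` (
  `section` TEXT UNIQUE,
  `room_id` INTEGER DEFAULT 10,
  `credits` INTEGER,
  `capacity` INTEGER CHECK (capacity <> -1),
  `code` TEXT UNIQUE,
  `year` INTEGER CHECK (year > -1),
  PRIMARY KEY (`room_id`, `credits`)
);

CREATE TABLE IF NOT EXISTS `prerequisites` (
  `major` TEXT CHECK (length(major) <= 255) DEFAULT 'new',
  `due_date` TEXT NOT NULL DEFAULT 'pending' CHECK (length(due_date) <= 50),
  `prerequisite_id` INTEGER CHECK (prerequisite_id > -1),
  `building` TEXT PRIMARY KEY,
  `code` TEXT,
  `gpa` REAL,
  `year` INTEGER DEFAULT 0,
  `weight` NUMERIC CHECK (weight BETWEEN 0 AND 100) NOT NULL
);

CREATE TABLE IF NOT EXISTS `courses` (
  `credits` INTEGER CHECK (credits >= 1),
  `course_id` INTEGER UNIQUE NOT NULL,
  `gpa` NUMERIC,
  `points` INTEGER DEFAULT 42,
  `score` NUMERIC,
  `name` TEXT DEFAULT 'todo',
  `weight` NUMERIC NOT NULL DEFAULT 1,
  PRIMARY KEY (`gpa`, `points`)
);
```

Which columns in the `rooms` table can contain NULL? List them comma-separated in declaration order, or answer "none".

section, capacity, code, year

- section: UNIQUE does not imply NOT NULL → nullable.
- room_id: part of the PRIMARY KEY, which implies NOT NULL → not nullable.
- credits: part of the PRIMARY KEY, which implies NOT NULL → not nullable.
- capacity: CHECK does not forbid NULL (a CHECK constraint passes when its expression is NULL) → nullable.
- code: UNIQUE does not imply NOT NULL → nullable.
- year: CHECK does not forbid NULL (a CHECK constraint passes when its expression is NULL) → nullable.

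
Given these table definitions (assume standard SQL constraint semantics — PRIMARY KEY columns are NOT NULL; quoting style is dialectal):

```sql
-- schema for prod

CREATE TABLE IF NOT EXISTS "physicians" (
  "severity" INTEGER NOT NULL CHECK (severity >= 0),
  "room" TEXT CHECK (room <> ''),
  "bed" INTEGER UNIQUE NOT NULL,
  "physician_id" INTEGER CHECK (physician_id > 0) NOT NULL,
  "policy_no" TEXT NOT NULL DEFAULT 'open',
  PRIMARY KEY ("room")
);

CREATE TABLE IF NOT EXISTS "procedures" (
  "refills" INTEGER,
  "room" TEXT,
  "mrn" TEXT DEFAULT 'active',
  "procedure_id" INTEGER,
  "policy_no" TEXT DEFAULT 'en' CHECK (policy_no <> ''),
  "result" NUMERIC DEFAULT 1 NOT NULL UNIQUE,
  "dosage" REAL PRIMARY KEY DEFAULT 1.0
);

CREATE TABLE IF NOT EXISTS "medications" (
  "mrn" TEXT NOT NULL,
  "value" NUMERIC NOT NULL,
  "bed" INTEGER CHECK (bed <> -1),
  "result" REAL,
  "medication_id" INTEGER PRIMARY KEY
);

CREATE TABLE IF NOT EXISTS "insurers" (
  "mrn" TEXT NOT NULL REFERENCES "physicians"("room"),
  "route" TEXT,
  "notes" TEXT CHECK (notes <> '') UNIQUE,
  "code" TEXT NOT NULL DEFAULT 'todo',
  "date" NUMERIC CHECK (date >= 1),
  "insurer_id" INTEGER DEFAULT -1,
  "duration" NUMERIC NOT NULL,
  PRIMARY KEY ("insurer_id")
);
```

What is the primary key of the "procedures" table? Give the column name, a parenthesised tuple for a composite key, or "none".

dosage

dosage is declared PRIMARY KEY inline on the column.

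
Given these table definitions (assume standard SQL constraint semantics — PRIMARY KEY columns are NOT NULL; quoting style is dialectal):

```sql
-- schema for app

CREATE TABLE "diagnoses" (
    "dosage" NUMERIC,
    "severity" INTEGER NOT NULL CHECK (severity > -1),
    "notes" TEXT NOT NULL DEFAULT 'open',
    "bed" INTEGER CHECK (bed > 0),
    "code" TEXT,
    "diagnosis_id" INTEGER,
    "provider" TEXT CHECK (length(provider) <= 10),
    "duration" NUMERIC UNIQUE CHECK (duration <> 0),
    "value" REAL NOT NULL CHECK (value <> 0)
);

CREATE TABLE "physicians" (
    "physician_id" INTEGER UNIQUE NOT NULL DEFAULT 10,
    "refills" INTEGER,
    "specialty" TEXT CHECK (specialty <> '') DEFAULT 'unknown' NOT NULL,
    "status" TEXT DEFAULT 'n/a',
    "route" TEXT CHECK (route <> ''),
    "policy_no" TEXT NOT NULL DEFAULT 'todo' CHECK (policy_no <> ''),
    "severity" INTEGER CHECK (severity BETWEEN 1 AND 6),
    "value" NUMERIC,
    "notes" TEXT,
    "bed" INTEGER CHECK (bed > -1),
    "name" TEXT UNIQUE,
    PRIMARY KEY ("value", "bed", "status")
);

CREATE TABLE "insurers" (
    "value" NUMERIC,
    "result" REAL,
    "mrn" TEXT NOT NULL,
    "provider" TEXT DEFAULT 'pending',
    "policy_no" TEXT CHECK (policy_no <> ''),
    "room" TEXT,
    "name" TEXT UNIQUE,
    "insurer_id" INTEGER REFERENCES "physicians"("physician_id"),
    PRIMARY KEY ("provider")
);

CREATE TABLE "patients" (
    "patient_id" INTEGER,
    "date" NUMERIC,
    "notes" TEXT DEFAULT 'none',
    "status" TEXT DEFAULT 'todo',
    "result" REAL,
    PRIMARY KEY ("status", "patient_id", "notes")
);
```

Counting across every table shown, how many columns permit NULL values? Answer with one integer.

19

diagnoses: 6 nullable (dosage, bed, code, diagnosis_id, provider, duration — PK none and explicit NOT NULL columns excluded).
physicians: 5 nullable (refills, route, severity, notes, name — PK (value, bed, status) and explicit NOT NULL columns excluded).
insurers: 6 nullable (value, result, policy_no, room, name, insurer_id — PK (provider) and explicit NOT NULL columns excluded).
patients: 2 nullable (date, result — PK (status, patient_id, notes) and explicit NOT NULL columns excluded).
Total: 6 + 5 + 6 + 2 = 19.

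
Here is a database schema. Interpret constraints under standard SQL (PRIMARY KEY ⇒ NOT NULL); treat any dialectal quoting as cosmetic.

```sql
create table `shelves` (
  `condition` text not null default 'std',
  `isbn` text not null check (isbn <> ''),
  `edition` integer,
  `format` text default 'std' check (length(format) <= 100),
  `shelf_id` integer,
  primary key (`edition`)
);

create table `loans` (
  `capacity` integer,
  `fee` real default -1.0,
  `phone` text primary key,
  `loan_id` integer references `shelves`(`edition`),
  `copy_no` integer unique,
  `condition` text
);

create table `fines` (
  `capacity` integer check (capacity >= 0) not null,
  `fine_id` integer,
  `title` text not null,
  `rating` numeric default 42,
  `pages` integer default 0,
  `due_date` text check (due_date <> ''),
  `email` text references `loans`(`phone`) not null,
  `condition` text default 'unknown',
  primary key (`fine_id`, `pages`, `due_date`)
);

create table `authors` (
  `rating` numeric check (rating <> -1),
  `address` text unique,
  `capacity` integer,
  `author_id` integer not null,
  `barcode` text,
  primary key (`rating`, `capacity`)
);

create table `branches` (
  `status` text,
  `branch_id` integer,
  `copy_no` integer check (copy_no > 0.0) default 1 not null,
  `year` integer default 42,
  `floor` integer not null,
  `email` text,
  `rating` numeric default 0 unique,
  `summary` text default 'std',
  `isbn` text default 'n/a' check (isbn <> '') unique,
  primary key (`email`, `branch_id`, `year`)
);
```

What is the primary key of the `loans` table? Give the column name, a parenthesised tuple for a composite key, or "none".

phone

phone is declared PRIMARY KEY inline on the column.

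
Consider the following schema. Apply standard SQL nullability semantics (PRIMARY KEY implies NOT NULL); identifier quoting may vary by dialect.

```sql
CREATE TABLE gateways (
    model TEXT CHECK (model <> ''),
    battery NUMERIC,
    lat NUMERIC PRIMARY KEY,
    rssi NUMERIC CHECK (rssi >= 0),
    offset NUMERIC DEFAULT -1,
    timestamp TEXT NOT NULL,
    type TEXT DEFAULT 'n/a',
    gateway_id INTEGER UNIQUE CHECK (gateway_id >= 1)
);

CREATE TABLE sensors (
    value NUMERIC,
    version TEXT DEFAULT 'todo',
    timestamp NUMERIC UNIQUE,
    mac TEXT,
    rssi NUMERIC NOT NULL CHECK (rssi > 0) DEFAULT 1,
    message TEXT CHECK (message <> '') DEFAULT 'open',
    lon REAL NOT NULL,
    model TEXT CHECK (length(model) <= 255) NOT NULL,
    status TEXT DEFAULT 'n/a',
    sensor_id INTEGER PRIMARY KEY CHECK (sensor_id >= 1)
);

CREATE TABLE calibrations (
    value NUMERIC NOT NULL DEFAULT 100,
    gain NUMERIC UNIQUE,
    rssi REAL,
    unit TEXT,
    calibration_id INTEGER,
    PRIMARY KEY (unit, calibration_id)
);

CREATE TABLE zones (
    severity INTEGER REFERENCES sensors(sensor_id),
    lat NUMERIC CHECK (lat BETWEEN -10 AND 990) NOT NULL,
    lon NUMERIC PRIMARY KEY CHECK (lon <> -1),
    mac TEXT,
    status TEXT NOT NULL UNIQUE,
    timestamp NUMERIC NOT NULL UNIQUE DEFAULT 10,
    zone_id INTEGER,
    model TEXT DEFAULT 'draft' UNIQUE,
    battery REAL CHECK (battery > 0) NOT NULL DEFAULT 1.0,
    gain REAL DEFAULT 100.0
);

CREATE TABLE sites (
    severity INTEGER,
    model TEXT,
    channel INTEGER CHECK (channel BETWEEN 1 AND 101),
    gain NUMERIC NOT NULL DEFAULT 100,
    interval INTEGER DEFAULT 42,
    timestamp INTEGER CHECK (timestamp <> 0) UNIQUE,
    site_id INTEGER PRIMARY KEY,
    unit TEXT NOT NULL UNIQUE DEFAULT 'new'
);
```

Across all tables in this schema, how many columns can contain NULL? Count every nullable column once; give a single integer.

24

gateways: 6 nullable (model, battery, rssi, offset, type, gateway_id — PK (lat) and explicit NOT NULL columns excluded).
sensors: 6 nullable (value, version, timestamp, mac, message, status — PK (sensor_id) and explicit NOT NULL columns excluded).
calibrations: 2 nullable (gain, rssi — PK (unit, calibration_id) and explicit NOT NULL columns excluded).
zones: 5 nullable (severity, mac, zone_id, model, gain — PK (lon) and explicit NOT NULL columns excluded).
sites: 5 nullable (severity, model, channel, interval, timestamp — PK (site_id) and explicit NOT NULL columns excluded).
Total: 6 + 6 + 2 + 5 + 5 = 24.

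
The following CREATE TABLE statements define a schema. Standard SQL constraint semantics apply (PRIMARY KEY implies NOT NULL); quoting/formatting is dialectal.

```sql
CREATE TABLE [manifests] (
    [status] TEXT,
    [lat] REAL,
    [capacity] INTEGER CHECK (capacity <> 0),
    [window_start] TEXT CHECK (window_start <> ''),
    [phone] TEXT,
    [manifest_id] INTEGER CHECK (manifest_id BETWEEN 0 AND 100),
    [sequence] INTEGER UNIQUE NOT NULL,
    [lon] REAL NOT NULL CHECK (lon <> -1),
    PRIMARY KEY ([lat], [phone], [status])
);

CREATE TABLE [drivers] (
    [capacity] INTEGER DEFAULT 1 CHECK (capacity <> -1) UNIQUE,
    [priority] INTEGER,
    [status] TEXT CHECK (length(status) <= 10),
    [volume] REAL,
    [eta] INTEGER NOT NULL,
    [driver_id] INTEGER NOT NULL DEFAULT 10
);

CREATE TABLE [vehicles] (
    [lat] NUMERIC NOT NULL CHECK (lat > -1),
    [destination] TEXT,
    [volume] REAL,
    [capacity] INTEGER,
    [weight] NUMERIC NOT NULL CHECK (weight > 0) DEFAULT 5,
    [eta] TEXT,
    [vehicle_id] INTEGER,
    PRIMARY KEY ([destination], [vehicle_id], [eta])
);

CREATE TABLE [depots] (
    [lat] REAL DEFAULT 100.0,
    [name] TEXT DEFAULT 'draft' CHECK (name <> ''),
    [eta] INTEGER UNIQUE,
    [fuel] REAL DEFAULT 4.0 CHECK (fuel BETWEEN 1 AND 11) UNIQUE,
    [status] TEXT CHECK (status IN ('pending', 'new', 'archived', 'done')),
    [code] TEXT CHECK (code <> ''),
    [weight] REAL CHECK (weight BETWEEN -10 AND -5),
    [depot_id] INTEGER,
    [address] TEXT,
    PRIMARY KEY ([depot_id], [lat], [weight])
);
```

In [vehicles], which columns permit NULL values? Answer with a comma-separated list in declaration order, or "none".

volume, capacity

- lat: declared NOT NULL → not nullable.
- destination: part of the PRIMARY KEY, which implies NOT NULL → not nullable.
- volume: no NOT NULL constraint applies → nullable.
- capacity: no NOT NULL constraint applies → nullable.
- weight: declared NOT NULL → not nullable.
- eta: part of the PRIMARY KEY, which implies NOT NULL → not nullable.
- vehicle_id: part of the PRIMARY KEY, which implies NOT NULL → not nullable.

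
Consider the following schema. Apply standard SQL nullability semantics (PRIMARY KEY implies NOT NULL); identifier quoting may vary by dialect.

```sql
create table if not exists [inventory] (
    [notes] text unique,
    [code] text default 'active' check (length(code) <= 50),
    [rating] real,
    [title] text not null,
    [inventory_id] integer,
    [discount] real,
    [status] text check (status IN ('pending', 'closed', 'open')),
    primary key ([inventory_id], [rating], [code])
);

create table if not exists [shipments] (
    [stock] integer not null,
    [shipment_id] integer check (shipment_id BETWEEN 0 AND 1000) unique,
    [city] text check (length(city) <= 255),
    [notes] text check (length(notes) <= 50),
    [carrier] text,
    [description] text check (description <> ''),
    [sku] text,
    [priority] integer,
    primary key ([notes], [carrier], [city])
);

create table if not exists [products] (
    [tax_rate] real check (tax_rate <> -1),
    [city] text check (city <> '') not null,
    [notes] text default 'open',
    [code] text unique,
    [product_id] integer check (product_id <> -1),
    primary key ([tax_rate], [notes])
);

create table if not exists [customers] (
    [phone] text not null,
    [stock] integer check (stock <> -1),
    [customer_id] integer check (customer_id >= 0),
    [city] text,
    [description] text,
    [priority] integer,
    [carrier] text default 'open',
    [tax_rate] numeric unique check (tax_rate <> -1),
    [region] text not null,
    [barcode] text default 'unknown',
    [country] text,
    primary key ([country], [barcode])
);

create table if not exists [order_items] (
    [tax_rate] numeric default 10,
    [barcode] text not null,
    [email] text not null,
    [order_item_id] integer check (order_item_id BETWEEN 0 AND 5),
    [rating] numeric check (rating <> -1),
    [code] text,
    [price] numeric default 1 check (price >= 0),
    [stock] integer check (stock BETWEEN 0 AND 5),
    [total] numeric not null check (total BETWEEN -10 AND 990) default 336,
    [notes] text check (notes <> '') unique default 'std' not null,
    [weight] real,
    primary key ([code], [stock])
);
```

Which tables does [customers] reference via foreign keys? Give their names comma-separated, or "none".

No column in customers has a REFERENCES clause.

none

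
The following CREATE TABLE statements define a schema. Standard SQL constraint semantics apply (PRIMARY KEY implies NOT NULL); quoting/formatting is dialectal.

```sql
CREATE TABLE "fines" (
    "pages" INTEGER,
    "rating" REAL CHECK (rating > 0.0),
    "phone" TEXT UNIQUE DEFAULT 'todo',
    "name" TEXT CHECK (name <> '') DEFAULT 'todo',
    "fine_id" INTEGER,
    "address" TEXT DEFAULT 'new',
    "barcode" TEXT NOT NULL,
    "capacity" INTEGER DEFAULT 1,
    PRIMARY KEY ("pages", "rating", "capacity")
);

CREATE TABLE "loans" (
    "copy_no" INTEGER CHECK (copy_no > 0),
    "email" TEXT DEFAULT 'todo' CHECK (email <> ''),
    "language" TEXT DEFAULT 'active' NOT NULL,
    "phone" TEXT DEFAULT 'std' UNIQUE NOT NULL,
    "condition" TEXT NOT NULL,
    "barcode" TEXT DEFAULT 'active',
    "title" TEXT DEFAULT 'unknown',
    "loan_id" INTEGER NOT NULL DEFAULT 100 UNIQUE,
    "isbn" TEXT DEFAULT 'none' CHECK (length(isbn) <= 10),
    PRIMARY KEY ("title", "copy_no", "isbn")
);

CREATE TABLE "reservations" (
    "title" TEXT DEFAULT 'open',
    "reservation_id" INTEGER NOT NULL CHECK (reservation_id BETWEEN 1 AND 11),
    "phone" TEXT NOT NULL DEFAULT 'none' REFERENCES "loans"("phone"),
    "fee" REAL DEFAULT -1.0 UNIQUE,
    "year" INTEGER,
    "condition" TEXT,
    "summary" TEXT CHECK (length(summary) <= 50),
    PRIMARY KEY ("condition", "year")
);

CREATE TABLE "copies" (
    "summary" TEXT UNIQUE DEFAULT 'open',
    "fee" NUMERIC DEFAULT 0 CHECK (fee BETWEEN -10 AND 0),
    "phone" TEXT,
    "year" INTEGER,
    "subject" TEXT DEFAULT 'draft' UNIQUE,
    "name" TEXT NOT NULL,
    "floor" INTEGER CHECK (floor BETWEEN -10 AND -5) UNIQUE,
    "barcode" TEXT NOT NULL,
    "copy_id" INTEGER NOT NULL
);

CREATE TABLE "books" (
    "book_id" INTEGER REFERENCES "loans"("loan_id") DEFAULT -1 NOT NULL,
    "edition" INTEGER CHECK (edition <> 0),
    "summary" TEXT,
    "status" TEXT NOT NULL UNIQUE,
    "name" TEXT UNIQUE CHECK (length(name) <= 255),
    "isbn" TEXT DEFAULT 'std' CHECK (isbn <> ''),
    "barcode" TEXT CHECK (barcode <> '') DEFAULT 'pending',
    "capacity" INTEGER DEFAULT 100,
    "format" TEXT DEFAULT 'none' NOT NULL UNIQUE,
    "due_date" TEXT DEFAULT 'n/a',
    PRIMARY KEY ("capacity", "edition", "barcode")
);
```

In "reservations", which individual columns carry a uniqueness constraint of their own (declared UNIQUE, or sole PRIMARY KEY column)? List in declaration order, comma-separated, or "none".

fee

- title: no UNIQUE or single-column PK constraint.
- reservation_id: no UNIQUE or single-column PK constraint.
- phone: no UNIQUE or single-column PK constraint.
- fee: declared UNIQUE → unique.
- year: part of a composite PRIMARY KEY — only the tuple is unique, not this column on its own.
- condition: part of a composite PRIMARY KEY — only the tuple is unique, not this column on its own.
- summary: no UNIQUE or single-column PK constraint.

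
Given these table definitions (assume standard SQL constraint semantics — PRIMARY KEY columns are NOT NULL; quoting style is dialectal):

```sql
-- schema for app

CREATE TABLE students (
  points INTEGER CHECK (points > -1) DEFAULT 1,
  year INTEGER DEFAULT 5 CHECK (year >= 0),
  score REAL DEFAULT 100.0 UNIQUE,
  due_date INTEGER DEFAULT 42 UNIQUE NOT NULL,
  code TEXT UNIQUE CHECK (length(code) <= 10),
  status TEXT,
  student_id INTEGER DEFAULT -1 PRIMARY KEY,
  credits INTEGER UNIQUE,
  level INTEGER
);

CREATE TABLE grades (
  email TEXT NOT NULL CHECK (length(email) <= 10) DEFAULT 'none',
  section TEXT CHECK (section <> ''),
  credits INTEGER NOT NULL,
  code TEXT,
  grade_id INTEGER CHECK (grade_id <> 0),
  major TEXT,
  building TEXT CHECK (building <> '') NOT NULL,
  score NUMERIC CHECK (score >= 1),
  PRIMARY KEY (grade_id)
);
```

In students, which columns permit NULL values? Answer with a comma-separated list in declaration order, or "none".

points, year, score, code, status, credits, level

- points: CHECK does not forbid NULL (a CHECK constraint passes when its expression is NULL) → nullable.
- year: CHECK does not forbid NULL (a CHECK constraint passes when its expression is NULL) → nullable.
- score: UNIQUE does not imply NOT NULL → nullable.
- due_date: declared NOT NULL → not nullable.
- code: CHECK does not forbid NULL (a CHECK constraint passes when its expression is NULL) → nullable.
- status: no NOT NULL constraint applies → nullable.
- student_id: part of the PRIMARY KEY, which implies NOT NULL → not nullable.
- credits: UNIQUE does not imply NOT NULL → nullable.
- level: no NOT NULL constraint applies → nullable.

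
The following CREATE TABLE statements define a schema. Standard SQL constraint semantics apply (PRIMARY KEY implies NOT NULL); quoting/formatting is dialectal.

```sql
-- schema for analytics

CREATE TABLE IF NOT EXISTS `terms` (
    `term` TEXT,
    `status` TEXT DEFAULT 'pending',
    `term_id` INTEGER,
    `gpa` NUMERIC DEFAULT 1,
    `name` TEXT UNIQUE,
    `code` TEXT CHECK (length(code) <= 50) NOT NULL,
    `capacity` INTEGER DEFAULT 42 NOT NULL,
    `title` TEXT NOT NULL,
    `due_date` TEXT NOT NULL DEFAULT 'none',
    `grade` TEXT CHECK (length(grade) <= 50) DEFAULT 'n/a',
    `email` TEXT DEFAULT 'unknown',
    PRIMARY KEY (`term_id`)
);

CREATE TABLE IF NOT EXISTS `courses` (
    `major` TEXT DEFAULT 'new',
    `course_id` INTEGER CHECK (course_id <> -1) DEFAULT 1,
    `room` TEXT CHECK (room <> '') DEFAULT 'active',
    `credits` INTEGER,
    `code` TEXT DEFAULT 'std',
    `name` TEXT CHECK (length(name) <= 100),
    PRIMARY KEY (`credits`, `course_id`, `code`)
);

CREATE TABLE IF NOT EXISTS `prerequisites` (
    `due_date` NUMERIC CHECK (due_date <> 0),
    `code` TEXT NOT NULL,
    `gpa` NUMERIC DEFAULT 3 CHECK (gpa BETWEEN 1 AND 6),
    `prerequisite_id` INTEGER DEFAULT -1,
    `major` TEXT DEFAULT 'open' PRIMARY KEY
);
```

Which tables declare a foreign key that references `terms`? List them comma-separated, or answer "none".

No REFERENCES clause anywhere in the schema names terms.

none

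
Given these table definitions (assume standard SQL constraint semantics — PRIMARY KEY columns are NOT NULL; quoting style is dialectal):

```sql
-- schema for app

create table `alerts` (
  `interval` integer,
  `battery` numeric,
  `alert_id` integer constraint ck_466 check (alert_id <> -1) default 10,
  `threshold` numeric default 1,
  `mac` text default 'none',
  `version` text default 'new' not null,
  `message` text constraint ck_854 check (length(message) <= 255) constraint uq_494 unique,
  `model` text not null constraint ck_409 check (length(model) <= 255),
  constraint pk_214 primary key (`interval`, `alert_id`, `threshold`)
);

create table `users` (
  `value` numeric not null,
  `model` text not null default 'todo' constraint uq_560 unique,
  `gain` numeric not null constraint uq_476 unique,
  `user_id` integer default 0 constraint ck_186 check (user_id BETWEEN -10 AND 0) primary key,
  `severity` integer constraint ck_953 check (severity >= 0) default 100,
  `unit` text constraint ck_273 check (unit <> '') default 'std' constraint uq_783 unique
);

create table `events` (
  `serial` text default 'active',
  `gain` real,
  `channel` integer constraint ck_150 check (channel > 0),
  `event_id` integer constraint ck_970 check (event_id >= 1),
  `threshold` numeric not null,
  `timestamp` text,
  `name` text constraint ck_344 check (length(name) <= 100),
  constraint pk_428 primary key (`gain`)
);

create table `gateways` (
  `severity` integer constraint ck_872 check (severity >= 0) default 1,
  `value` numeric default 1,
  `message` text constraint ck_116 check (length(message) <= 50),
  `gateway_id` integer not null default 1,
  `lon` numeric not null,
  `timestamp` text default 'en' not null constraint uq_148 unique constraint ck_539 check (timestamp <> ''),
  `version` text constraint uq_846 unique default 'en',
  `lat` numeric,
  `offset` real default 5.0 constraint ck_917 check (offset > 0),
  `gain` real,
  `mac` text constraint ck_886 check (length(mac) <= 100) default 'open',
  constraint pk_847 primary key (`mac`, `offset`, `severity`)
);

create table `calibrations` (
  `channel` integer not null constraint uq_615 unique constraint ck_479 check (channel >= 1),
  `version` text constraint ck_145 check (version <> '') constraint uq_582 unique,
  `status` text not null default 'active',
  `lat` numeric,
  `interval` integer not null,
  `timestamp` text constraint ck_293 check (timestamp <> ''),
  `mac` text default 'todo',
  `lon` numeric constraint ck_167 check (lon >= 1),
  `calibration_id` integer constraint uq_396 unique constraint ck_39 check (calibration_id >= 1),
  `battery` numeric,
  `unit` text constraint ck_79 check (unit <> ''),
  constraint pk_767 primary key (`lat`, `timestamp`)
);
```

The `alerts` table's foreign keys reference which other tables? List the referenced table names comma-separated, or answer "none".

none

No column in alerts has a REFERENCES clause.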